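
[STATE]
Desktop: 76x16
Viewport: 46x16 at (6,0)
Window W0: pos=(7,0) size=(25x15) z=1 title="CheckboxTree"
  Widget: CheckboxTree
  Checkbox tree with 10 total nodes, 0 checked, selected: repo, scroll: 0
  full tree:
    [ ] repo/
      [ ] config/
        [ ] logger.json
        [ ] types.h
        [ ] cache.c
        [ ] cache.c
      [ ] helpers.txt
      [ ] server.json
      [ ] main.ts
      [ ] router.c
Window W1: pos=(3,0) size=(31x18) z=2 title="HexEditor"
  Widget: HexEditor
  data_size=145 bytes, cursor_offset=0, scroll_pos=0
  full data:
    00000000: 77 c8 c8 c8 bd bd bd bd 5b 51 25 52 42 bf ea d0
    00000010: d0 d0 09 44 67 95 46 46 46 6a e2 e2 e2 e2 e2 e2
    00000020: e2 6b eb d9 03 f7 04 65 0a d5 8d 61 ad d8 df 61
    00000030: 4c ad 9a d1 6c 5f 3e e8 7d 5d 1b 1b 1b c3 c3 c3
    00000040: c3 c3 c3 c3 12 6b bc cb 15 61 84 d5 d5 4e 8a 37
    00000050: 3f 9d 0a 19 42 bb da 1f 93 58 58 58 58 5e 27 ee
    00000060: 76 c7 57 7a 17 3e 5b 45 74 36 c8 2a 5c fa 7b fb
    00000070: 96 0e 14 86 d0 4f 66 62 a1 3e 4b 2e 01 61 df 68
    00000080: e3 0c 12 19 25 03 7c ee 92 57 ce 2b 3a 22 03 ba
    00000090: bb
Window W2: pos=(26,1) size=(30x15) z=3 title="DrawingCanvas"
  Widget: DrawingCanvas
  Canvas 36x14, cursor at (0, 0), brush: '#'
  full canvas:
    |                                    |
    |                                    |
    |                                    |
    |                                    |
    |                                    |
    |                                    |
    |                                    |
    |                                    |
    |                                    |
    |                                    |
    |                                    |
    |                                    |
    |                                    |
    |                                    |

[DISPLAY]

━━━━━━━━━━━━━━━━━━━━━━━━━━━┓                  
exEditor            ┏━━━━━━━━━━━━━━━━━━━━━━━━━
────────────────────┃ DrawingCanvas           
000000  77 c8 c8 c8 ┠─────────────────────────
000010  d0 d0 09 44 ┃+                        
000020  e2 6b eb d9 ┃                         
000030  4c ad 9a d1 ┃                         
000040  c3 c3 c3 c3 ┃                         
000050  3f 9d 0a 19 ┃                         
000060  76 c7 57 7a ┃                         
000070  96 0e 14 86 ┃                         
000080  e3 0c 12 19 ┃                         
000090  bb          ┃                         
                    ┃                         
                    ┃                         
                    ┗━━━━━━━━━━━━━━━━━━━━━━━━━


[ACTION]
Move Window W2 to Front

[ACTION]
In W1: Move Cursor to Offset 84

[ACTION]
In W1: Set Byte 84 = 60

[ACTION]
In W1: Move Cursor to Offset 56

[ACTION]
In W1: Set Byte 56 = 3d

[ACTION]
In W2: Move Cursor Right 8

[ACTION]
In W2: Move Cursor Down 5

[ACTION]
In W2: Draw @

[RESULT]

━━━━━━━━━━━━━━━━━━━━━━━━━━━┓                  
exEditor            ┏━━━━━━━━━━━━━━━━━━━━━━━━━
────────────────────┃ DrawingCanvas           
000000  77 c8 c8 c8 ┠─────────────────────────
000010  d0 d0 09 44 ┃                         
000020  e2 6b eb d9 ┃                         
000030  4c ad 9a d1 ┃                         
000040  c3 c3 c3 c3 ┃                         
000050  3f 9d 0a 19 ┃                         
000060  76 c7 57 7a ┃        @                
000070  96 0e 14 86 ┃                         
000080  e3 0c 12 19 ┃                         
000090  bb          ┃                         
                    ┃                         
                    ┃                         
                    ┗━━━━━━━━━━━━━━━━━━━━━━━━━


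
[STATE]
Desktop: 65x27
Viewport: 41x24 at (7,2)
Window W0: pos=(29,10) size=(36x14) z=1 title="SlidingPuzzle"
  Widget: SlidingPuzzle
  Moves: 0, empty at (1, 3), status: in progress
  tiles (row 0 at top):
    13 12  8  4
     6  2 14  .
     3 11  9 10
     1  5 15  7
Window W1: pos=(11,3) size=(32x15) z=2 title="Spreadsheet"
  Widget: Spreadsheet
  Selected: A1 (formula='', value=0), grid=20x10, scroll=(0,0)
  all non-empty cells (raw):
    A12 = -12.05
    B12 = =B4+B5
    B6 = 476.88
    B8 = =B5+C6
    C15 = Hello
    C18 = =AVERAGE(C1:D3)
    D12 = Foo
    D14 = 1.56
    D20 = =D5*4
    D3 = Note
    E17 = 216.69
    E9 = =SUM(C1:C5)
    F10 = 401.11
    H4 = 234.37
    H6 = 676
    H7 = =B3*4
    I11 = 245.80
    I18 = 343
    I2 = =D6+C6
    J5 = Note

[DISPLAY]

                                         
    ┏━━━━━━━━━━━━━━━━━━━━━━━━━━━━━━┓     
    ┃ Spreadsheet                  ┃     
    ┠──────────────────────────────┨     
    ┃A1:                           ┃     
    ┃       A       B       C      ┃     
    ┃------------------------------┃     
    ┃  1      [0]       0       0  ┃     
    ┃  2        0       0       0  ┃━━━━━
    ┃  3        0       0       0No┃e    
    ┃  4        0       0       0  ┃─────
    ┃  5        0       0       0  ┃──┬──
    ┃  6        0  476.88       0  ┃8 │  
    ┃  7        0       0       0  ┃──┼──
    ┃  8        0       0       0  ┃4 │  
    ┗━━━━━━━━━━━━━━━━━━━━━━━━━━━━━━┛──┼──
                      ┃│  3 │ 11 │  9 │ 1
                      ┃├────┼────┼────┼──
                      ┃│  1 │  5 │ 15 │  
                      ┃└────┴────┴────┴──
                      ┃Moves: 0          
                      ┗━━━━━━━━━━━━━━━━━━
                                         
                                         


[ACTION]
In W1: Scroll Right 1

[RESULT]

                                         
    ┏━━━━━━━━━━━━━━━━━━━━━━━━━━━━━━┓     
    ┃ Spreadsheet                  ┃     
    ┠──────────────────────────────┨     
    ┃A1:                           ┃     
    ┃       B       C       D      ┃     
    ┃------------------------------┃     
    ┃  1        0       0       0  ┃     
    ┃  2        0       0       0  ┃━━━━━
    ┃  3        0       0Note      ┃e    
    ┃  4        0       0       0  ┃─────
    ┃  5        0       0       0  ┃──┬──
    ┃  6   476.88       0       0  ┃8 │  
    ┃  7        0       0       0  ┃──┼──
    ┃  8        0       0       0  ┃4 │  
    ┗━━━━━━━━━━━━━━━━━━━━━━━━━━━━━━┛──┼──
                      ┃│  3 │ 11 │  9 │ 1
                      ┃├────┼────┼────┼──
                      ┃│  1 │  5 │ 15 │  
                      ┃└────┴────┴────┴──
                      ┃Moves: 0          
                      ┗━━━━━━━━━━━━━━━━━━
                                         
                                         


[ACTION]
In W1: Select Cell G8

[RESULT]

                                         
    ┏━━━━━━━━━━━━━━━━━━━━━━━━━━━━━━┓     
    ┃ Spreadsheet                  ┃     
    ┠──────────────────────────────┨     
    ┃G8:                           ┃     
    ┃       B       C       D      ┃     
    ┃------------------------------┃     
    ┃  1        0       0       0  ┃     
    ┃  2        0       0       0  ┃━━━━━
    ┃  3        0       0Note      ┃e    
    ┃  4        0       0       0  ┃─────
    ┃  5        0       0       0  ┃──┬──
    ┃  6   476.88       0       0  ┃8 │  
    ┃  7        0       0       0  ┃──┼──
    ┃  8        0       0       0  ┃4 │  
    ┗━━━━━━━━━━━━━━━━━━━━━━━━━━━━━━┛──┼──
                      ┃│  3 │ 11 │  9 │ 1
                      ┃├────┼────┼────┼──
                      ┃│  1 │  5 │ 15 │  
                      ┃└────┴────┴────┴──
                      ┃Moves: 0          
                      ┗━━━━━━━━━━━━━━━━━━
                                         
                                         


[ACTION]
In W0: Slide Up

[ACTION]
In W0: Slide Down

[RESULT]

                                         
    ┏━━━━━━━━━━━━━━━━━━━━━━━━━━━━━━┓     
    ┃ Spreadsheet                  ┃     
    ┠──────────────────────────────┨     
    ┃G8:                           ┃     
    ┃       B       C       D      ┃     
    ┃------------------------------┃     
    ┃  1        0       0       0  ┃     
    ┃  2        0       0       0  ┃━━━━━
    ┃  3        0       0Note      ┃e    
    ┃  4        0       0       0  ┃─────
    ┃  5        0       0       0  ┃──┬──
    ┃  6   476.88       0       0  ┃8 │  
    ┃  7        0       0       0  ┃──┼──
    ┃  8        0       0       0  ┃4 │  
    ┗━━━━━━━━━━━━━━━━━━━━━━━━━━━━━━┛──┼──
                      ┃│  3 │ 11 │  9 │ 1
                      ┃├────┼────┼────┼──
                      ┃│  1 │  5 │ 15 │  
                      ┃└────┴────┴────┴──
                      ┃Moves: 2          
                      ┗━━━━━━━━━━━━━━━━━━
                                         
                                         


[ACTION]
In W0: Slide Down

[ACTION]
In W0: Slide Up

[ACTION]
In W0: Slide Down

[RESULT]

                                         
    ┏━━━━━━━━━━━━━━━━━━━━━━━━━━━━━━┓     
    ┃ Spreadsheet                  ┃     
    ┠──────────────────────────────┨     
    ┃G8:                           ┃     
    ┃       B       C       D      ┃     
    ┃------------------------------┃     
    ┃  1        0       0       0  ┃     
    ┃  2        0       0       0  ┃━━━━━
    ┃  3        0       0Note      ┃e    
    ┃  4        0       0       0  ┃─────
    ┃  5        0       0       0  ┃──┬──
    ┃  6   476.88       0       0  ┃8 │  
    ┃  7        0       0       0  ┃──┼──
    ┃  8        0       0       0  ┃4 │  
    ┗━━━━━━━━━━━━━━━━━━━━━━━━━━━━━━┛──┼──
                      ┃│  3 │ 11 │  9 │ 1
                      ┃├────┼────┼────┼──
                      ┃│  1 │  5 │ 15 │  
                      ┃└────┴────┴────┴──
                      ┃Moves: 5          
                      ┗━━━━━━━━━━━━━━━━━━
                                         
                                         


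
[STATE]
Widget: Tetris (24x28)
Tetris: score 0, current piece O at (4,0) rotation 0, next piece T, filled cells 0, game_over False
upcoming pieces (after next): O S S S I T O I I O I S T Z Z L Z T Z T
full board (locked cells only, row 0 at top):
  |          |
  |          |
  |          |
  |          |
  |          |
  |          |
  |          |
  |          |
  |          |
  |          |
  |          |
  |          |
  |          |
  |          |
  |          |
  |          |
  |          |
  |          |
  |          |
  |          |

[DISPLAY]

    ▓▓    │Next:        
    ▓▓    │ ▒           
          │▒▒▒          
          │             
          │             
          │             
          │Score:       
          │0            
          │             
          │             
          │             
          │             
          │             
          │             
          │             
          │             
          │             
          │             
          │             
          │             
          │             
          │             
          │             
          │             
          │             
          │             
          │             
          │             


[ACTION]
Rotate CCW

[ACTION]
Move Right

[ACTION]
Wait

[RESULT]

          │Next:        
     ▓▓   │ ▒           
     ▓▓   │▒▒▒          
          │             
          │             
          │             
          │Score:       
          │0            
          │             
          │             
          │             
          │             
          │             
          │             
          │             
          │             
          │             
          │             
          │             
          │             
          │             
          │             
          │             
          │             
          │             
          │             
          │             
          │             


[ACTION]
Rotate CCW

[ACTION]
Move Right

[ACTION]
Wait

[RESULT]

          │Next:        
          │ ▒           
      ▓▓  │▒▒▒          
      ▓▓  │             
          │             
          │             
          │Score:       
          │0            
          │             
          │             
          │             
          │             
          │             
          │             
          │             
          │             
          │             
          │             
          │             
          │             
          │             
          │             
          │             
          │             
          │             
          │             
          │             
          │             


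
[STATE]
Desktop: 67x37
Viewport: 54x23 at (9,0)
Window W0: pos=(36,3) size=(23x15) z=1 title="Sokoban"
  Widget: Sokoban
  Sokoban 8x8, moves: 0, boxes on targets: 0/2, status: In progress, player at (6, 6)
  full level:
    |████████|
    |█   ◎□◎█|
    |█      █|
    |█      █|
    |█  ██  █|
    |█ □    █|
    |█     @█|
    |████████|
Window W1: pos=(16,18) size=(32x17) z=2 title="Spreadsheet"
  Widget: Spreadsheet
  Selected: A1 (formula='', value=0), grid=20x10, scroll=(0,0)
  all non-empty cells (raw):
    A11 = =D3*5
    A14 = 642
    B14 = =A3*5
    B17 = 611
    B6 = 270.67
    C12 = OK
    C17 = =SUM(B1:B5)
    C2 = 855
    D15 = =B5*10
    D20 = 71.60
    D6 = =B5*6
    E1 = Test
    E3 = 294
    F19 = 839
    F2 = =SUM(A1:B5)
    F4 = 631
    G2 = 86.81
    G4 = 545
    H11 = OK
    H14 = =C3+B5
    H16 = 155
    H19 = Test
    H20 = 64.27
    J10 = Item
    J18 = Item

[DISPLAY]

                                                      
                                                      
                                                      
                           ┏━━━━━━━━━━━━━━━━━━━━━┓    
                           ┃ Sokoban             ┃    
                           ┠─────────────────────┨    
                           ┃████████             ┃    
                           ┃█   ◎□◎█             ┃    
                           ┃█      █             ┃    
                           ┃█      █             ┃    
                           ┃█  ██  █             ┃    
                           ┃█ □    █             ┃    
                           ┃█     @█             ┃    
                           ┃████████             ┃    
                           ┃Moves: 0  0/2        ┃    
                           ┃                     ┃    
                           ┃                     ┃    
                           ┗━━━━━━━━━━━━━━━━━━━━━┛    
       ┏━━━━━━━━━━━━━━━━━━━━━━━━━━━━━━┓               
       ┃ Spreadsheet                  ┃               
       ┠──────────────────────────────┨               
       ┃A1:                           ┃               
       ┃       A       B       C      ┃               


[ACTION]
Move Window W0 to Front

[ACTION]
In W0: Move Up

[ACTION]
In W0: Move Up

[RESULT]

                                                      
                                                      
                                                      
                           ┏━━━━━━━━━━━━━━━━━━━━━┓    
                           ┃ Sokoban             ┃    
                           ┠─────────────────────┨    
                           ┃████████             ┃    
                           ┃█   ◎□◎█             ┃    
                           ┃█      █             ┃    
                           ┃█      █             ┃    
                           ┃█  ██ @█             ┃    
                           ┃█ □    █             ┃    
                           ┃█      █             ┃    
                           ┃████████             ┃    
                           ┃Moves: 2  0/2        ┃    
                           ┃                     ┃    
                           ┃                     ┃    
                           ┗━━━━━━━━━━━━━━━━━━━━━┛    
       ┏━━━━━━━━━━━━━━━━━━━━━━━━━━━━━━┓               
       ┃ Spreadsheet                  ┃               
       ┠──────────────────────────────┨               
       ┃A1:                           ┃               
       ┃       A       B       C      ┃               


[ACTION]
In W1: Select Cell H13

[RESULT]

                                                      
                                                      
                                                      
                           ┏━━━━━━━━━━━━━━━━━━━━━┓    
                           ┃ Sokoban             ┃    
                           ┠─────────────────────┨    
                           ┃████████             ┃    
                           ┃█   ◎□◎█             ┃    
                           ┃█      █             ┃    
                           ┃█      █             ┃    
                           ┃█  ██ @█             ┃    
                           ┃█ □    █             ┃    
                           ┃█      █             ┃    
                           ┃████████             ┃    
                           ┃Moves: 2  0/2        ┃    
                           ┃                     ┃    
                           ┃                     ┃    
                           ┗━━━━━━━━━━━━━━━━━━━━━┛    
       ┏━━━━━━━━━━━━━━━━━━━━━━━━━━━━━━┓               
       ┃ Spreadsheet                  ┃               
       ┠──────────────────────────────┨               
       ┃H13:                          ┃               
       ┃       A       B       C      ┃               


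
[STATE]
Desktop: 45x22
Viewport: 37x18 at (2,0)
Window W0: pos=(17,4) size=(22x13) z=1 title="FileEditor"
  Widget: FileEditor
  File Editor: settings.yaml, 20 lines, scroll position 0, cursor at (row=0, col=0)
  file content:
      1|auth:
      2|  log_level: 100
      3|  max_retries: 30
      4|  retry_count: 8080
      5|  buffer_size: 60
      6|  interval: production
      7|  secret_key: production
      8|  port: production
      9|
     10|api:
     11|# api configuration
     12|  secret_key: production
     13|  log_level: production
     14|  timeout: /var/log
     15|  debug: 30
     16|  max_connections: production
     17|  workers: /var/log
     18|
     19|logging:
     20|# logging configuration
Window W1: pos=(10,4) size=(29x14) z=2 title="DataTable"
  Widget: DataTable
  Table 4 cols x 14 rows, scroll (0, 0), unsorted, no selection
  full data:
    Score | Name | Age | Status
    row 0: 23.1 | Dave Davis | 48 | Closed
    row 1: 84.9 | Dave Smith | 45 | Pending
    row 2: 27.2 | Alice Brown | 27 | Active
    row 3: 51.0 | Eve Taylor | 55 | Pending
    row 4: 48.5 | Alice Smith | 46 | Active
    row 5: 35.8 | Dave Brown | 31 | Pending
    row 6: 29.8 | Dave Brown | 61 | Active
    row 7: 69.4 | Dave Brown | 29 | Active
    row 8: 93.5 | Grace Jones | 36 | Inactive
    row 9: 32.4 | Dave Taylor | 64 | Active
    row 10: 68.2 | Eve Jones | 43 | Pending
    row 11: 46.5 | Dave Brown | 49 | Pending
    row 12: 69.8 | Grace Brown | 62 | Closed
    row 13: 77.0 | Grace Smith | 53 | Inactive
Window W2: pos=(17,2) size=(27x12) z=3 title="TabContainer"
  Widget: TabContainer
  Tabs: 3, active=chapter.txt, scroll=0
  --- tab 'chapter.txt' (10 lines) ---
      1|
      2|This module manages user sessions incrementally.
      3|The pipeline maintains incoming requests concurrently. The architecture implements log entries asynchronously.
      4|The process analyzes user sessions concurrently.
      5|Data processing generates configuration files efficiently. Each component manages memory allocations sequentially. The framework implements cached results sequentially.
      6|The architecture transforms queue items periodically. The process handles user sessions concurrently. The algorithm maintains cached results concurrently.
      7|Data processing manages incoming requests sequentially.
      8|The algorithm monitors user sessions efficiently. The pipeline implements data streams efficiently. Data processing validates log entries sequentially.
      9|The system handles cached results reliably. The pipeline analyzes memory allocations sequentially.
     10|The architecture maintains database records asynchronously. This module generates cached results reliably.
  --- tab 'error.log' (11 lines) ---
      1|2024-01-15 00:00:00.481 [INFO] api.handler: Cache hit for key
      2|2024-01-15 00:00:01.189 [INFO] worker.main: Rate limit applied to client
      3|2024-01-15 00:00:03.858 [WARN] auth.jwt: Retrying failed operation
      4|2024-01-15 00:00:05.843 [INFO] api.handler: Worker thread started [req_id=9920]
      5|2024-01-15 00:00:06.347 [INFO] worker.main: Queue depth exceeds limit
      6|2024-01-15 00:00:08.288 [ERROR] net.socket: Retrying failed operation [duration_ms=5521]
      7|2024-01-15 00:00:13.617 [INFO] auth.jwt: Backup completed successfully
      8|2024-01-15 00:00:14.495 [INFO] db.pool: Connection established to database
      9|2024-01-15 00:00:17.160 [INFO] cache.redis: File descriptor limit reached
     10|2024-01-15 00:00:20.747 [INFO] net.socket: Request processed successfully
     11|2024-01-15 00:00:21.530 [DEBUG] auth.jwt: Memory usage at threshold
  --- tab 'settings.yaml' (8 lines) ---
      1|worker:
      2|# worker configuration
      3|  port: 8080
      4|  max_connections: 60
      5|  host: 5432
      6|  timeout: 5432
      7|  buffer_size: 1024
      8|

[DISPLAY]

                                     
                                     
               ┏━━━━━━━━━━━━━━━━━━━━━
               ┃ TabContainer        
        ┏━━━━━━┠─────────────────────
        ┃ DataT┃[chapter.txt]│ error.
        ┠──────┃─────────────────────
        ┃Score│┃                     
        ┃─────┼┃This module manages u
        ┃23.1 │┃The pipeline maintain
        ┃84.9 │┃The process analyzes 
        ┃27.2 │┃Data processing gener
        ┃51.0 │┃The architecture tran
        ┃48.5 │┗━━━━━━━━━━━━━━━━━━━━━
        ┃35.8 │Dave Brown │31 │Pendi┃
        ┃29.8 │Dave Brown │61 │Activ┃
        ┃69.4 │Dave Brown │29 │Activ┃
        ┗━━━━━━━━━━━━━━━━━━━━━━━━━━━┛


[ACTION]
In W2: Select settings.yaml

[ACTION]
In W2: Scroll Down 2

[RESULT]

                                     
                                     
               ┏━━━━━━━━━━━━━━━━━━━━━
               ┃ TabContainer        
        ┏━━━━━━┠─────────────────────
        ┃ DataT┃ chapter.txt │ error.
        ┠──────┃─────────────────────
        ┃Score│┃  port: 8080         
        ┃─────┼┃  max_connections: 60
        ┃23.1 │┃  host: 5432         
        ┃84.9 │┃  timeout: 5432      
        ┃27.2 │┃  buffer_size: 1024  
        ┃51.0 │┃                     
        ┃48.5 │┗━━━━━━━━━━━━━━━━━━━━━
        ┃35.8 │Dave Brown │31 │Pendi┃
        ┃29.8 │Dave Brown │61 │Activ┃
        ┃69.4 │Dave Brown │29 │Activ┃
        ┗━━━━━━━━━━━━━━━━━━━━━━━━━━━┛


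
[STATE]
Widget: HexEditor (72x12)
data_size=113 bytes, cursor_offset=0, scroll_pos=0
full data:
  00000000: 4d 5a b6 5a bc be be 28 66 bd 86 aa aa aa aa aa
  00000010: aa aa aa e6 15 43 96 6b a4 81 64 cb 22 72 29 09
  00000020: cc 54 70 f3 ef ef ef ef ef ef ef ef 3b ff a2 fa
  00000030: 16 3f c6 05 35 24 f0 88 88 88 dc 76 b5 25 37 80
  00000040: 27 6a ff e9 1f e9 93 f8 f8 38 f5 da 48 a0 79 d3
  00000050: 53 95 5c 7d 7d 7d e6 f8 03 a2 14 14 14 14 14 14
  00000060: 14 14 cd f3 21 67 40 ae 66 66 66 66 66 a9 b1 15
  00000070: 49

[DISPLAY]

00000000  4D 5a b6 5a bc be be 28  66 bd 86 aa aa aa aa aa  |MZ.Z...(f..
00000010  aa aa aa e6 15 43 96 6b  a4 81 64 cb 22 72 29 09  |.....C.k..d
00000020  cc 54 70 f3 ef ef ef ef  ef ef ef ef 3b ff a2 fa  |.Tp........
00000030  16 3f c6 05 35 24 f0 88  88 88 dc 76 b5 25 37 80  |.?..5$.....
00000040  27 6a ff e9 1f e9 93 f8  f8 38 f5 da 48 a0 79 d3  |'j.......8.
00000050  53 95 5c 7d 7d 7d e6 f8  03 a2 14 14 14 14 14 14  |S.\}}}.....
00000060  14 14 cd f3 21 67 40 ae  66 66 66 66 66 a9 b1 15  |....!g@.fff
00000070  49                                                |I          
                                                                        
                                                                        
                                                                        
                                                                        


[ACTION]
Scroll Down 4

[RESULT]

00000040  27 6a ff e9 1f e9 93 f8  f8 38 f5 da 48 a0 79 d3  |'j.......8.
00000050  53 95 5c 7d 7d 7d e6 f8  03 a2 14 14 14 14 14 14  |S.\}}}.....
00000060  14 14 cd f3 21 67 40 ae  66 66 66 66 66 a9 b1 15  |....!g@.fff
00000070  49                                                |I          
                                                                        
                                                                        
                                                                        
                                                                        
                                                                        
                                                                        
                                                                        
                                                                        


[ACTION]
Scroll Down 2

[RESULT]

00000060  14 14 cd f3 21 67 40 ae  66 66 66 66 66 a9 b1 15  |....!g@.fff
00000070  49                                                |I          
                                                                        
                                                                        
                                                                        
                                                                        
                                                                        
                                                                        
                                                                        
                                                                        
                                                                        
                                                                        


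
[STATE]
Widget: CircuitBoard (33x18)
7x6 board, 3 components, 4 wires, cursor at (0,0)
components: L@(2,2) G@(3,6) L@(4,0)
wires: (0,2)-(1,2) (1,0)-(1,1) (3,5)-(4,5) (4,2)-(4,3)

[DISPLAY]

   0 1 2 3 4 5 6                 
0  [.]      ·                    
            │                    
1   · ─ ·   ·                    
                                 
2           L                    
                                 
3                       ·   G    
                        │        
4   L       · ─ ·       ·        
                                 
5                                
Cursor: (0,0)                    
                                 
                                 
                                 
                                 
                                 


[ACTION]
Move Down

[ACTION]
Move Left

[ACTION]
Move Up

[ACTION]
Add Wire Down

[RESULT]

   0 1 2 3 4 5 6                 
0  [.]      ·                    
    │       │                    
1   · ─ ·   ·                    
                                 
2           L                    
                                 
3                       ·   G    
                        │        
4   L       · ─ ·       ·        
                                 
5                                
Cursor: (0,0)                    
                                 
                                 
                                 
                                 
                                 


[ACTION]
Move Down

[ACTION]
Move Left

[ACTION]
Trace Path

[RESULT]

   0 1 2 3 4 5 6                 
0   ·       ·                    
    │       │                    
1  [.]─ ·   ·                    
                                 
2           L                    
                                 
3                       ·   G    
                        │        
4   L       · ─ ·       ·        
                                 
5                                
Cursor: (1,0)  Trace: Path with 3
                                 
                                 
                                 
                                 
                                 


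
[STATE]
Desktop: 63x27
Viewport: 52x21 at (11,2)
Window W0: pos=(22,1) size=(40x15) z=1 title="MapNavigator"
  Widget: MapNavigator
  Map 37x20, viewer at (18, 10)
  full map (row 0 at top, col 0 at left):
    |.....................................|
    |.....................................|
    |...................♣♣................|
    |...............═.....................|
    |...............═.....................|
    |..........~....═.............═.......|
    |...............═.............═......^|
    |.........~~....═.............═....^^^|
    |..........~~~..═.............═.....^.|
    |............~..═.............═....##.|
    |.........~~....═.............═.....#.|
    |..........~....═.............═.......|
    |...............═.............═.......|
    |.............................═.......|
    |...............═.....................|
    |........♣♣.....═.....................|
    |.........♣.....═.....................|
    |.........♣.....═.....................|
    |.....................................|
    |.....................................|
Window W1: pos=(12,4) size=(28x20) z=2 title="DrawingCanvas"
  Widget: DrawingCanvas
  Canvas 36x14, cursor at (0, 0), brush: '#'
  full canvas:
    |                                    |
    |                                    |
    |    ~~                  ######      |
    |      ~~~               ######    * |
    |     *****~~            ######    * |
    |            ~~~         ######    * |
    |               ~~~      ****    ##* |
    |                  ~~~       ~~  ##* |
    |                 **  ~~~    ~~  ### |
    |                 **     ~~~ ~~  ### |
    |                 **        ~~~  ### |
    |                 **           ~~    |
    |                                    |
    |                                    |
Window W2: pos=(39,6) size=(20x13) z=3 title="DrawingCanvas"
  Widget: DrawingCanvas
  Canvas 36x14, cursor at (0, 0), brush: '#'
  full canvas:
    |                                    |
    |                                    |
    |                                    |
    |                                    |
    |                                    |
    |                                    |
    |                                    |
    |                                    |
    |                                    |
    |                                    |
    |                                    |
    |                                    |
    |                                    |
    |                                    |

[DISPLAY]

           ┃ MapNavigator                         ┃ 
           ┠──────────────────────────────────────┨ 
 ┏━━━━━━━━━━━━━━━━━━━━━━━━━━┓.............═.......┃ 
 ┃ DrawingCanvas            ┃.............═......^┃ 
 ┠──────────────────────────┏━━━━━━━━━━━━━━━━━━┓^^┃ 
 ┃+                         ┃ DrawingCanvas    ┃^.┃ 
 ┃                          ┠──────────────────┨#.┃ 
 ┃    ~~                  ##┃+                 ┃#.┃ 
 ┃      ~~~               ##┃                  ┃..┃ 
 ┃     *****~~            ##┃                  ┃..┃ 
 ┃            ~~~         ##┃                  ┃..┃ 
 ┃               ~~~      **┃                  ┃..┃ 
 ┃                  ~~~     ┃                  ┃..┃ 
 ┃                 **  ~~~  ┃                  ┃━━┛ 
 ┃                 **     ~~┃                  ┃    
 ┃                 **       ┃                  ┃    
 ┃                 **       ┗━━━━━━━━━━━━━━━━━━┛    
 ┃                          ┃                       
 ┃                          ┃                       
 ┃                          ┃                       
 ┃                          ┃                       


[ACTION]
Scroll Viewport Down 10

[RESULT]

 ┠──────────────────────────┏━━━━━━━━━━━━━━━━━━┓^^┃ 
 ┃+                         ┃ DrawingCanvas    ┃^.┃ 
 ┃                          ┠──────────────────┨#.┃ 
 ┃    ~~                  ##┃+                 ┃#.┃ 
 ┃      ~~~               ##┃                  ┃..┃ 
 ┃     *****~~            ##┃                  ┃..┃ 
 ┃            ~~~         ##┃                  ┃..┃ 
 ┃               ~~~      **┃                  ┃..┃ 
 ┃                  ~~~     ┃                  ┃..┃ 
 ┃                 **  ~~~  ┃                  ┃━━┛ 
 ┃                 **     ~~┃                  ┃    
 ┃                 **       ┃                  ┃    
 ┃                 **       ┗━━━━━━━━━━━━━━━━━━┛    
 ┃                          ┃                       
 ┃                          ┃                       
 ┃                          ┃                       
 ┃                          ┃                       
 ┗━━━━━━━━━━━━━━━━━━━━━━━━━━┛                       
                                                    
                                                    
                                                    


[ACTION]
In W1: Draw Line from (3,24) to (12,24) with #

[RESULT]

 ┠──────────────────────────┏━━━━━━━━━━━━━━━━━━┓^^┃ 
 ┃+                         ┃ DrawingCanvas    ┃^.┃ 
 ┃                          ┠──────────────────┨#.┃ 
 ┃    ~~                  ##┃+                 ┃#.┃ 
 ┃      ~~~               ##┃                  ┃..┃ 
 ┃     *****~~            ##┃                  ┃..┃ 
 ┃            ~~~         ##┃                  ┃..┃ 
 ┃               ~~~      #*┃                  ┃..┃ 
 ┃                  ~~~   # ┃                  ┃..┃ 
 ┃                 **  ~~~# ┃                  ┃━━┛ 
 ┃                 **     #~┃                  ┃    
 ┃                 **     # ┃                  ┃    
 ┃                 **     # ┗━━━━━━━━━━━━━━━━━━┛    
 ┃                        # ┃                       
 ┃                          ┃                       
 ┃                          ┃                       
 ┃                          ┃                       
 ┗━━━━━━━━━━━━━━━━━━━━━━━━━━┛                       
                                                    
                                                    
                                                    


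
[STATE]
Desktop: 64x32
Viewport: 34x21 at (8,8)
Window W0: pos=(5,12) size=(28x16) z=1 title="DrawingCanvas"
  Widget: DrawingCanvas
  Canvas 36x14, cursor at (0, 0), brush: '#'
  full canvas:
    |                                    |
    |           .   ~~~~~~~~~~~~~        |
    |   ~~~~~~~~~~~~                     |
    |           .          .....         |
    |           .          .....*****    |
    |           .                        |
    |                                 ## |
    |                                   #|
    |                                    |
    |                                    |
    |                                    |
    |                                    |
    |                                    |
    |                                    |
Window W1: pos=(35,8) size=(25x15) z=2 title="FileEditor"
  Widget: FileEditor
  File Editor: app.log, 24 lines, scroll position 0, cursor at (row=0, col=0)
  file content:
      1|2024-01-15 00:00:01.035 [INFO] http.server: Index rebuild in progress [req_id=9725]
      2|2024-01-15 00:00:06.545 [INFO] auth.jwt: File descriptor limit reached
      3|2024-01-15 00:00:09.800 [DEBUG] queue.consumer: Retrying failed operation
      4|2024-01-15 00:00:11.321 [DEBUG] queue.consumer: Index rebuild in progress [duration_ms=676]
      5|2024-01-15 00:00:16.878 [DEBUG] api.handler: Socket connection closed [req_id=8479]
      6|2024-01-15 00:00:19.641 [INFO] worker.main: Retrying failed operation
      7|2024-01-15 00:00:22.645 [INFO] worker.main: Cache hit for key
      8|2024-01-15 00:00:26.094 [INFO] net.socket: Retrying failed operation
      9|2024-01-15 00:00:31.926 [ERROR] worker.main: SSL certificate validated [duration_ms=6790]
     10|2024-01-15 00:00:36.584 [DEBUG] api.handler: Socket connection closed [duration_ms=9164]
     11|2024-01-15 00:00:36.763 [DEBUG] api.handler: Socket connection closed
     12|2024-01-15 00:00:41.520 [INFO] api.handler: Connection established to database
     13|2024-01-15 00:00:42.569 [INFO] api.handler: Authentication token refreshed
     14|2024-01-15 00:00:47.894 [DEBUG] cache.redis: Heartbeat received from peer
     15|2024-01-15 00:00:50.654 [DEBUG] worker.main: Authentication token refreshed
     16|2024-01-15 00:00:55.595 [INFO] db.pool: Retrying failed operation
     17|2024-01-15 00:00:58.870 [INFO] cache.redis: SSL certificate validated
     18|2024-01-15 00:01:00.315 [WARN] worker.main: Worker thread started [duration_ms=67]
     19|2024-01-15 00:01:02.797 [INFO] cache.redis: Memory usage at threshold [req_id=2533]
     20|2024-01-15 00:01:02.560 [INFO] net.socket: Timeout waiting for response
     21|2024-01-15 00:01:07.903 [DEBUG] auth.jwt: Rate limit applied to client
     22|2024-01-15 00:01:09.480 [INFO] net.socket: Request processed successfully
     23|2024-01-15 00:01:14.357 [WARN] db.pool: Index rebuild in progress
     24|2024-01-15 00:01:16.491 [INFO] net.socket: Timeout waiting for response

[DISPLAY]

                           ┏━━━━━━
                           ┃ FileE
                           ┠──────
                           ┃█024-0
━━━━━━━━━━━━━━━━━━━━━━━━┓  ┃2024-0
rawingCanvas            ┃  ┃2024-0
────────────────────────┨  ┃2024-0
                        ┃  ┃2024-0
         .   ~~~~~~~~~~~┃  ┃2024-0
 ~~~~~~~~~~~~           ┃  ┃2024-0
         .          ....┃  ┃2024-0
         .          ....┃  ┃2024-0
         .              ┃  ┃2024-0
                        ┃  ┃2024-0
                        ┃  ┗━━━━━━
                        ┃         
                        ┃         
                        ┃         
                        ┃         
━━━━━━━━━━━━━━━━━━━━━━━━┛         
                                  


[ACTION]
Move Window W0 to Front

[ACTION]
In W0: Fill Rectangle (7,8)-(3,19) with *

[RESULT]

                           ┏━━━━━━
                           ┃ FileE
                           ┠──────
                           ┃█024-0
━━━━━━━━━━━━━━━━━━━━━━━━┓  ┃2024-0
rawingCanvas            ┃  ┃2024-0
────────────────────────┨  ┃2024-0
                        ┃  ┃2024-0
         .   ~~~~~~~~~~~┃  ┃2024-0
 ~~~~~~~~~~~~           ┃  ┃2024-0
      ************  ....┃  ┃2024-0
      ************  ....┃  ┃2024-0
      ************      ┃  ┃2024-0
      ************      ┃  ┃2024-0
      ************      ┃  ┗━━━━━━
                        ┃         
                        ┃         
                        ┃         
                        ┃         
━━━━━━━━━━━━━━━━━━━━━━━━┛         
                                  


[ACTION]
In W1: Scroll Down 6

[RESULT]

                           ┏━━━━━━
                           ┃ FileE
                           ┠──────
                           ┃2024-0
━━━━━━━━━━━━━━━━━━━━━━━━┓  ┃2024-0
rawingCanvas            ┃  ┃2024-0
────────────────────────┨  ┃2024-0
                        ┃  ┃2024-0
         .   ~~~~~~~~~~~┃  ┃2024-0
 ~~~~~~~~~~~~           ┃  ┃2024-0
      ************  ....┃  ┃2024-0
      ************  ....┃  ┃2024-0
      ************      ┃  ┃2024-0
      ************      ┃  ┃2024-0
      ************      ┃  ┗━━━━━━
                        ┃         
                        ┃         
                        ┃         
                        ┃         
━━━━━━━━━━━━━━━━━━━━━━━━┛         
                                  
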